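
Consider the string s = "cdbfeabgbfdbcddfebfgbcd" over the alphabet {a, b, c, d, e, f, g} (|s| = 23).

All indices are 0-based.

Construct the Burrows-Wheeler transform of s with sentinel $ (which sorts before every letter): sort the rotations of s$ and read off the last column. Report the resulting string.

degdgdeab$bcfccdffbbdbfb

rank  rotation                  last
    0  $cdbfeabgbfdbcddfebfgbcd  d
    1  abgbfdbcddfebfgbcd$cdbfe  e
    2  bcd$cdbfeabgbfdbcddfebfg  g
    3  bcddfebfgbcd$cdbfeabgbfd  d
    4  bfdbcddfebfgbcd$cdbfeabg  g
    5  bfeabgbfdbcddfebfgbcd$cd  d
    6  bfgbcd$cdbfeabgbfdbcddfe  e
    7  bgbfdbcddfebfgbcd$cdbfea  a
    8  cd$cdbfeabgbfdbcddfebfgb  b
    9  cdbfeabgbfdbcddfebfgbcd$  $
   10  cddfebfgbcd$cdbfeabgbfdb  b
   11  d$cdbfeabgbfdbcddfebfgbc  c
   12  dbcddfebfgbcd$cdbfeabgbf  f
   13  dbfeabgbfdbcddfebfgbcd$c  c
   14  ddfebfgbcd$cdbfeabgbfdbc  c
   15  dfebfgbcd$cdbfeabgbfdbcd  d
   16  eabgbfdbcddfebfgbcd$cdbf  f
   17  ebfgbcd$cdbfeabgbfdbcddf  f
   18  fdbcddfebfgbcd$cdbfeabgb  b
   19  feabgbfdbcddfebfgbcd$cdb  b
   20  febfgbcd$cdbfeabgbfdbcdd  d
   21  fgbcd$cdbfeabgbfdbcddfeb  b
   22  gbcd$cdbfeabgbfdbcddfebf  f
   23  gbfdbcddfebfgbcd$cdbfeab  b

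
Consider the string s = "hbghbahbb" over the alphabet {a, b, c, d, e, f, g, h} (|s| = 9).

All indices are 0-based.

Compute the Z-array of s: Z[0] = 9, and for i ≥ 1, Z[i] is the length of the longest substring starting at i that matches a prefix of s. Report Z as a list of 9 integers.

[9, 0, 0, 2, 0, 0, 2, 0, 0]

Z[0]=9
i=1: fresh scan; Z[1]=0
i=2: fresh scan; Z[2]=0
i=3: fresh scan; Z[3]=2 extend→box=[3,5)
i=4: min(r-i=1, Z[1]=0)=0; Z[4]=0
i=5: fresh scan; Z[5]=0
i=6: fresh scan; Z[6]=2 extend→box=[6,8)
i=7: min(r-i=1, Z[1]=0)=0; Z[7]=0
i=8: fresh scan; Z[8]=0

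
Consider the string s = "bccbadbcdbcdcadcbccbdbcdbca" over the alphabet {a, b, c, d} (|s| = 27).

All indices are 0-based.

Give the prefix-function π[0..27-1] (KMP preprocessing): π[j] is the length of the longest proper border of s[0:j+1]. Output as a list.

π[0] = 0
j=1 s[j]='c': π[1]=0 (border '')
j=2 s[j]='c': π[2]=0 (border '')
j=3 s[j]='b': π[3]=1 (border 'b')
j=4 s[j]='a': k: 1→0; π[4]=0 (border '')
j=5 s[j]='d': π[5]=0 (border '')
j=6 s[j]='b': π[6]=1 (border 'b')
j=7 s[j]='c': π[7]=2 (border 'bc')
j=8 s[j]='d': k: 2→0; π[8]=0 (border '')
j=9 s[j]='b': π[9]=1 (border 'b')
j=10 s[j]='c': π[10]=2 (border 'bc')
j=11 s[j]='d': k: 2→0; π[11]=0 (border '')
j=12 s[j]='c': π[12]=0 (border '')
j=13 s[j]='a': π[13]=0 (border '')
j=14 s[j]='d': π[14]=0 (border '')
j=15 s[j]='c': π[15]=0 (border '')
j=16 s[j]='b': π[16]=1 (border 'b')
j=17 s[j]='c': π[17]=2 (border 'bc')
j=18 s[j]='c': π[18]=3 (border 'bcc')
j=19 s[j]='b': π[19]=4 (border 'bccb')
j=20 s[j]='d': k: 4→1→0; π[20]=0 (border '')
j=21 s[j]='b': π[21]=1 (border 'b')
j=22 s[j]='c': π[22]=2 (border 'bc')
j=23 s[j]='d': k: 2→0; π[23]=0 (border '')
j=24 s[j]='b': π[24]=1 (border 'b')
j=25 s[j]='c': π[25]=2 (border 'bc')
j=26 s[j]='a': k: 2→0; π[26]=0 (border '')

[0, 0, 0, 1, 0, 0, 1, 2, 0, 1, 2, 0, 0, 0, 0, 0, 1, 2, 3, 4, 0, 1, 2, 0, 1, 2, 0]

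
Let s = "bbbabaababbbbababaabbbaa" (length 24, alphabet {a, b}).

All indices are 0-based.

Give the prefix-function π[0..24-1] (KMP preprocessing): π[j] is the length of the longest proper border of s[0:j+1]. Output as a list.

[0, 1, 2, 0, 1, 0, 0, 1, 0, 1, 2, 3, 3, 4, 5, 6, 1, 0, 0, 1, 2, 3, 4, 0]

π[0] = 0
j=1 s[j]='b': π[1]=1 (border 'b')
j=2 s[j]='b': π[2]=2 (border 'bb')
j=3 s[j]='a': k: 2→1→0; π[3]=0 (border '')
j=4 s[j]='b': π[4]=1 (border 'b')
j=5 s[j]='a': k: 1→0; π[5]=0 (border '')
j=6 s[j]='a': π[6]=0 (border '')
j=7 s[j]='b': π[7]=1 (border 'b')
j=8 s[j]='a': k: 1→0; π[8]=0 (border '')
j=9 s[j]='b': π[9]=1 (border 'b')
j=10 s[j]='b': π[10]=2 (border 'bb')
j=11 s[j]='b': π[11]=3 (border 'bbb')
j=12 s[j]='b': k: 3→2; π[12]=3 (border 'bbb')
j=13 s[j]='a': π[13]=4 (border 'bbba')
j=14 s[j]='b': π[14]=5 (border 'bbbab')
j=15 s[j]='a': π[15]=6 (border 'bbbaba')
j=16 s[j]='b': k: 6→0; π[16]=1 (border 'b')
j=17 s[j]='a': k: 1→0; π[17]=0 (border '')
j=18 s[j]='a': π[18]=0 (border '')
j=19 s[j]='b': π[19]=1 (border 'b')
j=20 s[j]='b': π[20]=2 (border 'bb')
j=21 s[j]='b': π[21]=3 (border 'bbb')
j=22 s[j]='a': π[22]=4 (border 'bbba')
j=23 s[j]='a': k: 4→0; π[23]=0 (border '')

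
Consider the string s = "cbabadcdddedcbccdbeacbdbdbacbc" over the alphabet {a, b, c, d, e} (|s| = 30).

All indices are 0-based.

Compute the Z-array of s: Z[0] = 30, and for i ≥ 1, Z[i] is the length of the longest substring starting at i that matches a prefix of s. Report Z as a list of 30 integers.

Z[0]=30
i=1: fresh scan; Z[1]=0
i=2: fresh scan; Z[2]=0
i=3: fresh scan; Z[3]=0
i=4: fresh scan; Z[4]=0
i=5: fresh scan; Z[5]=0
i=6: fresh scan; Z[6]=1 extend→box=[6,7)
i=7: fresh scan; Z[7]=0
i=8: fresh scan; Z[8]=0
i=9: fresh scan; Z[9]=0
i=10: fresh scan; Z[10]=0
i=11: fresh scan; Z[11]=0
i=12: fresh scan; Z[12]=2 extend→box=[12,14)
i=13: min(r-i=1, Z[1]=0)=0; Z[13]=0
i=14: fresh scan; Z[14]=1 extend→box=[14,15)
i=15: fresh scan; Z[15]=1 extend→box=[15,16)
i=16: fresh scan; Z[16]=0
i=17: fresh scan; Z[17]=0
i=18: fresh scan; Z[18]=0
i=19: fresh scan; Z[19]=0
i=20: fresh scan; Z[20]=2 extend→box=[20,22)
i=21: min(r-i=1, Z[1]=0)=0; Z[21]=0
i=22: fresh scan; Z[22]=0
i=23: fresh scan; Z[23]=0
i=24: fresh scan; Z[24]=0
i=25: fresh scan; Z[25]=0
i=26: fresh scan; Z[26]=0
i=27: fresh scan; Z[27]=2 extend→box=[27,29)
i=28: min(r-i=1, Z[1]=0)=0; Z[28]=0
i=29: fresh scan; Z[29]=1 extend→box=[29,30)

[30, 0, 0, 0, 0, 0, 1, 0, 0, 0, 0, 0, 2, 0, 1, 1, 0, 0, 0, 0, 2, 0, 0, 0, 0, 0, 0, 2, 0, 1]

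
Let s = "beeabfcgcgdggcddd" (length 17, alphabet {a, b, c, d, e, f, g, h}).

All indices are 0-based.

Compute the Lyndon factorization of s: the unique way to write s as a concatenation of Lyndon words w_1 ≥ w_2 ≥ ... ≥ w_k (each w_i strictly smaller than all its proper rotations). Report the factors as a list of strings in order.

["bee", "abfcgcgdggcddd"]

emit factor 1: 'bee' (i=0, period=3)
emit factor 2: 'abfcgcgdggcddd' (i=3, period=14)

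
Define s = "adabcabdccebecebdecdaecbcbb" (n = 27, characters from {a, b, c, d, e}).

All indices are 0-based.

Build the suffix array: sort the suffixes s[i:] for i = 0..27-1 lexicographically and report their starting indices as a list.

[2, 5, 0, 20, 26, 25, 3, 23, 6, 15, 11, 4, 24, 22, 8, 18, 13, 9, 1, 19, 7, 16, 14, 10, 21, 17, 12]

rank | idx | suffix
   0 |   2 | abcabdccebecebdecdaecbcbb
   1 |   5 | abdccebecebdecdaecbcbb
   2 |   0 | adabcabdccebecebdecdaecbcbb
   3 |  20 | aecbcbb
   4 |  26 | b
   5 |  25 | bb
   6 |   3 | bcabdccebecebdecdaecbcbb
   7 |  23 | bcbb
   8 |   6 | bdccebecebdecdaecbcbb
   9 |  15 | bdecdaecbcbb
  10 |  11 | becebdecdaecbcbb
  11 |   4 | cabdccebecebdecdaecbcbb
  12 |  24 | cbb
  13 |  22 | cbcbb
  14 |   8 | ccebecebdecdaecbcbb
  15 |  18 | cdaecbcbb
  16 |  13 | cebdecdaecbcbb
  17 |   9 | cebecebdecdaecbcbb
  18 |   1 | dabcabdccebecebdecdaecbcbb
  19 |  19 | daecbcbb
  20 |   7 | dccebecebdecdaecbcbb
  21 |  16 | decdaecbcbb
  22 |  14 | ebdecdaecbcbb
  23 |  10 | ebecebdecdaecbcbb
  24 |  21 | ecbcbb
  25 |  17 | ecdaecbcbb
  26 |  12 | ecebdecdaecbcbb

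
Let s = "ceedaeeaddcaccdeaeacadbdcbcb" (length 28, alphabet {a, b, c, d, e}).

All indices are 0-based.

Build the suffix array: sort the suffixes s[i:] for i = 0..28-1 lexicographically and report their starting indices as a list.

rank→(start, suffix):
  0 → (18, 'acadbdcbcb')
  1 → (11, 'accdeaeacadbdcbcb')
  2 → (20, 'adbdcbcb')
  3 → (7, 'addcaccdeaeacadbdcbcb')
  4 → (16, 'aeacadbdcbcb')
  5 → (4, 'aeeaddcaccdeaeacadbdcbcb')
  6 → (27, 'b')
  7 → (25, 'bcb')
  8 → (22, 'bdcbcb')
  9 → (10, 'caccdeaeacadbdcbcb')
  10 → (19, 'cadbdcbcb')
  11 → (26, 'cb')
  12 → (24, 'cbcb')
  13 → (12, 'ccdeaeacadbdcbcb')
  14 → (13, 'cdeaeacadbdcbcb')
  15 → (0, 'ceedaeeaddcaccdeaeacadbdcbcb')
  16 → (3, 'daeeaddcaccdeaeacadbdcbcb')
  17 → (21, 'dbdcbcb')
  18 → (9, 'dcaccdeaeacadbdcbcb')
  19 → (23, 'dcbcb')
  20 → (8, 'ddcaccdeaeacadbdcbcb')
  21 → (14, 'deaeacadbdcbcb')
  22 → (17, 'eacadbdcbcb')
  23 → (6, 'eaddcaccdeaeacadbdcbcb')
  24 → (15, 'eaeacadbdcbcb')
  25 → (2, 'edaeeaddcaccdeaeacadbdcbcb')
  26 → (5, 'eeaddcaccdeaeacadbdcbcb')
  27 → (1, 'eedaeeaddcaccdeaeacadbdcbcb')

[18, 11, 20, 7, 16, 4, 27, 25, 22, 10, 19, 26, 24, 12, 13, 0, 3, 21, 9, 23, 8, 14, 17, 6, 15, 2, 5, 1]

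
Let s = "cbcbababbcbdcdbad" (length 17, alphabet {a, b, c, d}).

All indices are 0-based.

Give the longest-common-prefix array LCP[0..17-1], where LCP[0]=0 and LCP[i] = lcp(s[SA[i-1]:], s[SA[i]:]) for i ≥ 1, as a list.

rank→(start, suffix):
  0 → (4, 'ababbcbdcdbad')
  1 → (6, 'abbcbdcdbad')
  2 → (15, 'ad')
  3 → (3, 'bababbcbdcdbad')
  4 → (5, 'babbcbdcdbad')
  5 → (14, 'bad')
  6 → (7, 'bbcbdcdbad')
  7 → (1, 'bcbababbcbdcdbad')
  8 → (8, 'bcbdcdbad')
  9 → (10, 'bdcdbad')
  10 → (2, 'cbababbcbdcdbad')
  11 → (0, 'cbcbababbcbdcdbad')
  12 → (9, 'cbdcdbad')
  13 → (12, 'cdbad')
  14 → (16, 'd')
  15 → (13, 'dbad')
  16 → (11, 'dcdbad')

SA = [4, 6, 15, 3, 5, 14, 7, 1, 8, 10, 2, 0, 9, 12, 16, 13, 11]
[i] adj suffixes → lcp
  [1] 4/6 → 2 ('ab')
  [2] 6/15 → 1 ('a')
  [3] 15/3 → 0 ('')
  [4] 3/5 → 3 ('bab')
  [5] 5/14 → 2 ('ba')
  [6] 14/7 → 1 ('b')
  [7] 7/1 → 1 ('b')
  [8] 1/8 → 3 ('bcb')
  [9] 8/10 → 1 ('b')
  [10] 10/2 → 0 ('')
  [11] 2/0 → 2 ('cb')
  [12] 0/9 → 2 ('cb')
  [13] 9/12 → 1 ('c')
  [14] 12/16 → 0 ('')
  [15] 16/13 → 1 ('d')
  [16] 13/11 → 1 ('d')

[0, 2, 1, 0, 3, 2, 1, 1, 3, 1, 0, 2, 2, 1, 0, 1, 1]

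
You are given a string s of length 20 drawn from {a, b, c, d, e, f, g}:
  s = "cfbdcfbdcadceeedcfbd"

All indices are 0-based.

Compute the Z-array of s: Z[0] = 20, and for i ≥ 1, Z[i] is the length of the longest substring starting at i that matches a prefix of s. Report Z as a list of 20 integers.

[20, 0, 0, 0, 5, 0, 0, 0, 1, 0, 0, 1, 0, 0, 0, 0, 4, 0, 0, 0]

Z[0]=20
i=1: fresh scan; Z[1]=0
i=2: fresh scan; Z[2]=0
i=3: fresh scan; Z[3]=0
i=4: fresh scan; Z[4]=5 scan→box=[4,9)
i=5: min(r-i=4, Z[1]=0)=0; Z[5]=0
i=6: min(r-i=3, Z[2]=0)=0; Z[6]=0
i=7: min(r-i=2, Z[3]=0)=0; Z[7]=0
i=8: min(r-i=1, Z[4]=5)=1; Z[8]=1
i=9: fresh scan; Z[9]=0
i=10: fresh scan; Z[10]=0
i=11: fresh scan; Z[11]=1 scan→box=[11,12)
i=12: fresh scan; Z[12]=0
i=13: fresh scan; Z[13]=0
i=14: fresh scan; Z[14]=0
i=15: fresh scan; Z[15]=0
i=16: fresh scan; Z[16]=4 scan→box=[16,20)
i=17: min(r-i=3, Z[1]=0)=0; Z[17]=0
i=18: min(r-i=2, Z[2]=0)=0; Z[18]=0
i=19: min(r-i=1, Z[3]=0)=0; Z[19]=0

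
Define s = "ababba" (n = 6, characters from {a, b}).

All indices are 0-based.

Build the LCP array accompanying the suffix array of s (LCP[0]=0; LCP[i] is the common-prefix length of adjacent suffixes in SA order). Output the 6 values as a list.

[0, 1, 2, 0, 2, 1]

rank | idx | suffix
   0 |   5 | a
   1 |   0 | ababba
   2 |   2 | abba
   3 |   4 | ba
   4 |   1 | babba
   5 |   3 | bba

SA = [5, 0, 2, 4, 1, 3]
[i] adj suffixes → lcp
  [1] 5/0 → 1 ('a')
  [2] 0/2 → 2 ('ab')
  [3] 2/4 → 0 ('')
  [4] 4/1 → 2 ('ba')
  [5] 1/3 → 1 ('b')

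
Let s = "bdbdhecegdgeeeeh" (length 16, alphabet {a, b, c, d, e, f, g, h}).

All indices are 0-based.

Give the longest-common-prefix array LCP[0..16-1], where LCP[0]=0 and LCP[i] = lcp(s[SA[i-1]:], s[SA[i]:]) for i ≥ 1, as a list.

sorted suffixes:
  #0 SA[0]=0  'bdbdhecegdgeeeeh'
  #1 SA[1]=2  'bdhecegdgeeeeh'
  #2 SA[2]=6  'cegdgeeeeh'
  #3 SA[3]=1  'dbdhecegdgeeeeh'
  #4 SA[4]=9  'dgeeeeh'
  #5 SA[5]=3  'dhecegdgeeeeh'
  #6 SA[6]=5  'ecegdgeeeeh'
  #7 SA[7]=11  'eeeeh'
  #8 SA[8]=12  'eeeh'
  #9 SA[9]=13  'eeh'
  #10 SA[10]=7  'egdgeeeeh'
  #11 SA[11]=14  'eh'
  #12 SA[12]=8  'gdgeeeeh'
  #13 SA[13]=10  'geeeeh'
  #14 SA[14]=15  'h'
  #15 SA[15]=4  'hecegdgeeeeh'

SA = [0, 2, 6, 1, 9, 3, 5, 11, 12, 13, 7, 14, 8, 10, 15, 4]
rank  pair      lcp
   1  s[0:],s[2:]  2  'bd'
   2  s[2:],s[6:]  0  ''
   3  s[6:],s[1:]  0  ''
   4  s[1:],s[9:]  1  'd'
   5  s[9:],s[3:]  1  'd'
   6  s[3:],s[5:]  0  ''
   7  s[5:],s[11:]  1  'e'
   8  s[11:],s[12:]  3  'eee'
   9  s[12:],s[13:]  2  'ee'
  10  s[13:],s[7:]  1  'e'
  11  s[7:],s[14:]  1  'e'
  12  s[14:],s[8:]  0  ''
  13  s[8:],s[10:]  1  'g'
  14  s[10:],s[15:]  0  ''
  15  s[15:],s[4:]  1  'h'

[0, 2, 0, 0, 1, 1, 0, 1, 3, 2, 1, 1, 0, 1, 0, 1]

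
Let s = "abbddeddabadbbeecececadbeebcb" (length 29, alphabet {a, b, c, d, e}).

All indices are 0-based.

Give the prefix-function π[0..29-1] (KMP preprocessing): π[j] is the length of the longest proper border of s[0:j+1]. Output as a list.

[0, 0, 0, 0, 0, 0, 0, 0, 1, 2, 1, 0, 0, 0, 0, 0, 0, 0, 0, 0, 0, 1, 0, 0, 0, 0, 0, 0, 0]

π[0] = 0
j=1 s[j]='b': π[1]=0 (border '')
j=2 s[j]='b': π[2]=0 (border '')
j=3 s[j]='d': π[3]=0 (border '')
j=4 s[j]='d': π[4]=0 (border '')
j=5 s[j]='e': π[5]=0 (border '')
j=6 s[j]='d': π[6]=0 (border '')
j=7 s[j]='d': π[7]=0 (border '')
j=8 s[j]='a': π[8]=1 (border 'a')
j=9 s[j]='b': π[9]=2 (border 'ab')
j=10 s[j]='a': k: 2→0; π[10]=1 (border 'a')
j=11 s[j]='d': k: 1→0; π[11]=0 (border '')
j=12 s[j]='b': π[12]=0 (border '')
j=13 s[j]='b': π[13]=0 (border '')
j=14 s[j]='e': π[14]=0 (border '')
j=15 s[j]='e': π[15]=0 (border '')
j=16 s[j]='c': π[16]=0 (border '')
j=17 s[j]='e': π[17]=0 (border '')
j=18 s[j]='c': π[18]=0 (border '')
j=19 s[j]='e': π[19]=0 (border '')
j=20 s[j]='c': π[20]=0 (border '')
j=21 s[j]='a': π[21]=1 (border 'a')
j=22 s[j]='d': k: 1→0; π[22]=0 (border '')
j=23 s[j]='b': π[23]=0 (border '')
j=24 s[j]='e': π[24]=0 (border '')
j=25 s[j]='e': π[25]=0 (border '')
j=26 s[j]='b': π[26]=0 (border '')
j=27 s[j]='c': π[27]=0 (border '')
j=28 s[j]='b': π[28]=0 (border '')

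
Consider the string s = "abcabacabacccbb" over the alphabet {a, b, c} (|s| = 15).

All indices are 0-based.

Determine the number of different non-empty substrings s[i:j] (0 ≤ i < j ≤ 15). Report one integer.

96

rank→(start, suffix):
  0 → (3, 'abacabacccbb')
  1 → (7, 'abacccbb')
  2 → (0, 'abcabacabacccbb')
  3 → (5, 'acabacccbb')
  4 → (9, 'acccbb')
  5 → (14, 'b')
  6 → (4, 'bacabacccbb')
  7 → (8, 'bacccbb')
  8 → (13, 'bb')
  9 → (1, 'bcabacabacccbb')
  10 → (2, 'cabacabacccbb')
  11 → (6, 'cabacccbb')
  12 → (12, 'cbb')
  13 → (11, 'ccbb')
  14 → (10, 'cccbb')

SA = [3, 7, 0, 5, 9, 14, 4, 8, 13, 1, 2, 6, 12, 11, 10]
i: (SA[i-1],SA[i]) lcp shared
  1: (3,7) 4 'abac'
  2: (7,0) 2 'ab'
  3: (0,5) 1 'a'
  4: (5,9) 2 'ac'
  5: (9,14) 0 ''
  6: (14,4) 1 'b'
  7: (4,8) 3 'bac'
  8: (8,13) 1 'b'
  9: (13,1) 1 'b'
  10: (1,2) 0 ''
  11: (2,6) 5 'cabac'
  12: (6,12) 1 'c'
  13: (12,11) 1 'c'
  14: (11,10) 2 'cc'

n(n+1)/2 = 15·16/2 = 120
Σ LCP = 0 + 4 + 2 + 1 + 2 + 0 + 1 + 3 + 1 + 1 + 0 + 5 + 1 + 1 + 2 = 24
distinct = 120 − 24 = 96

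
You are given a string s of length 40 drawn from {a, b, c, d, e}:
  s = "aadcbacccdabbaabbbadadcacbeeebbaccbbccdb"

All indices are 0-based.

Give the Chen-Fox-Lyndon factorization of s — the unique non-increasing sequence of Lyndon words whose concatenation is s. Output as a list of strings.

emit factor 1: 'aadcbacccdabb' (i=0, period=13)
emit factor 2: 'aabbbadadcacbeeebbaccbbccdb' (i=13, period=27)

["aadcbacccdabb", "aabbbadadcacbeeebbaccbbccdb"]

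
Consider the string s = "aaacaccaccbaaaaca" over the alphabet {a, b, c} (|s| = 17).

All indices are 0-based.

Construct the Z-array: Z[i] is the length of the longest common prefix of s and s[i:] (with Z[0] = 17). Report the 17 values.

[17, 2, 1, 0, 1, 0, 0, 1, 0, 0, 0, 3, 5, 2, 1, 0, 1]

Z[0]=17
i=1: i≥r, start 0; Z[1]=2 extend→box=[1,3)
i=2: min(r-i=1, Z[1]=2)=1; Z[2]=1
i=3: i≥r, start 0; Z[3]=0
i=4: i≥r, start 0; Z[4]=1 extend→box=[4,5)
i=5: i≥r, start 0; Z[5]=0
i=6: i≥r, start 0; Z[6]=0
i=7: i≥r, start 0; Z[7]=1 extend→box=[7,8)
i=8: i≥r, start 0; Z[8]=0
i=9: i≥r, start 0; Z[9]=0
i=10: i≥r, start 0; Z[10]=0
i=11: i≥r, start 0; Z[11]=3 extend→box=[11,14)
i=12: min(r-i=2, Z[1]=2)=2; Z[12]=5 extend→box=[12,17)
i=13: min(r-i=4, Z[1]=2)=2; Z[13]=2
i=14: min(r-i=3, Z[2]=1)=1; Z[14]=1
i=15: min(r-i=2, Z[3]=0)=0; Z[15]=0
i=16: min(r-i=1, Z[4]=1)=1; Z[16]=1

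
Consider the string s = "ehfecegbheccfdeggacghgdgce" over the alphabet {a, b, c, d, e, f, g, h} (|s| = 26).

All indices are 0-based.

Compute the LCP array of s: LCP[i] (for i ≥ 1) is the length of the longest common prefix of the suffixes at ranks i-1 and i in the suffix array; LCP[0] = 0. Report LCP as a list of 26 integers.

[0, 0, 0, 1, 2, 1, 1, 0, 1, 0, 1, 2, 1, 2, 1, 0, 1, 0, 1, 1, 1, 1, 1, 0, 1, 1]

sorted suffixes:
  #0 SA[0]=17  'acghgdgce'
  #1 SA[1]=7  'bheccfdeggacghgdgce'
  #2 SA[2]=10  'ccfdeggacghgdgce'
  #3 SA[3]=24  'ce'
  #4 SA[4]=4  'cegbheccfdeggacghgdgce'
  #5 SA[5]=11  'cfdeggacghgdgce'
  #6 SA[6]=18  'cghgdgce'
  #7 SA[7]=13  'deggacghgdgce'
  #8 SA[8]=22  'dgce'
  #9 SA[9]=25  'e'
  #10 SA[10]=9  'eccfdeggacghgdgce'
  #11 SA[11]=3  'ecegbheccfdeggacghgdgce'
  #12 SA[12]=5  'egbheccfdeggacghgdgce'
  #13 SA[13]=14  'eggacghgdgce'
  #14 SA[14]=0  'ehfecegbheccfdeggacghgdgce'
  #15 SA[15]=12  'fdeggacghgdgce'
  #16 SA[16]=2  'fecegbheccfdeggacghgdgce'
  #17 SA[17]=16  'gacghgdgce'
  #18 SA[18]=6  'gbheccfdeggacghgdgce'
  #19 SA[19]=23  'gce'
  #20 SA[20]=21  'gdgce'
  #21 SA[21]=15  'ggacghgdgce'
  #22 SA[22]=19  'ghgdgce'
  #23 SA[23]=8  'heccfdeggacghgdgce'
  #24 SA[24]=1  'hfecegbheccfdeggacghgdgce'
  #25 SA[25]=20  'hgdgce'

SA = [17, 7, 10, 24, 4, 11, 18, 13, 22, 25, 9, 3, 5, 14, 0, 12, 2, 16, 6, 23, 21, 15, 19, 8, 1, 20]
rank  pair      lcp
   1  s[17:],s[7:]  0  ''
   2  s[7:],s[10:]  0  ''
   3  s[10:],s[24:]  1  'c'
   4  s[24:],s[4:]  2  'ce'
   5  s[4:],s[11:]  1  'c'
   6  s[11:],s[18:]  1  'c'
   7  s[18:],s[13:]  0  ''
   8  s[13:],s[22:]  1  'd'
   9  s[22:],s[25:]  0  ''
  10  s[25:],s[9:]  1  'e'
  11  s[9:],s[3:]  2  'ec'
  12  s[3:],s[5:]  1  'e'
  13  s[5:],s[14:]  2  'eg'
  14  s[14:],s[0:]  1  'e'
  15  s[0:],s[12:]  0  ''
  16  s[12:],s[2:]  1  'f'
  17  s[2:],s[16:]  0  ''
  18  s[16:],s[6:]  1  'g'
  19  s[6:],s[23:]  1  'g'
  20  s[23:],s[21:]  1  'g'
  21  s[21:],s[15:]  1  'g'
  22  s[15:],s[19:]  1  'g'
  23  s[19:],s[8:]  0  ''
  24  s[8:],s[1:]  1  'h'
  25  s[1:],s[20:]  1  'h'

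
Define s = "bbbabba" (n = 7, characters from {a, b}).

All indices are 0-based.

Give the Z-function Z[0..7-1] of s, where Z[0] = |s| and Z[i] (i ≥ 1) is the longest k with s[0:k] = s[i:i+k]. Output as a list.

[7, 2, 1, 0, 2, 1, 0]

Z[0]=7
i=1: outside box; Z[1]=2 grow→box=[1,3)
i=2: min(r-i=1, Z[1]=2)=1; Z[2]=1
i=3: outside box; Z[3]=0
i=4: outside box; Z[4]=2 grow→box=[4,6)
i=5: min(r-i=1, Z[1]=2)=1; Z[5]=1
i=6: outside box; Z[6]=0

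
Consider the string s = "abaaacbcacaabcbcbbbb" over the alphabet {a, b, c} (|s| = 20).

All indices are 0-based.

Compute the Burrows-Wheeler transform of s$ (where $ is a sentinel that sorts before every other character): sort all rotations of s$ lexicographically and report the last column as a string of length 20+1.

bbca$acababbcccaabbab

rank  rotation               last
    0  $abaaacbcacaabcbcbbbb  b
    1  aaacbcacaabcbcbbbb$ab  b
    2  aabcbcbbbb$abaaacbcac  c
    3  aacbcacaabcbcbbbb$aba  a
    4  abaaacbcacaabcbcbbbb$  $
    5  abcbcbbbb$abaaacbcaca  a
    6  acaabcbcbbbb$abaaacbc  c
    7  acbcacaabcbcbbbb$abaa  a
    8  b$abaaacbcacaabcbcbbb  b
    9  baaacbcacaabcbcbbbb$a  a
   10  bb$abaaacbcacaabcbcbb  b
   11  bbb$abaaacbcacaabcbcb  b
   12  bbbb$abaaacbcacaabcbc  c
   13  bcacaabcbcbbbb$abaaac  c
   14  bcbbbb$abaaacbcacaabc  c
   15  bcbcbbbb$abaaacbcacaa  a
   16  caabcbcbbbb$abaaacbca  a
   17  cacaabcbcbbbb$abaaacb  b
   18  cbbbb$abaaacbcacaabcb  b
   19  cbcacaabcbcbbbb$abaaa  a
   20  cbcbbbb$abaaacbcacaab  b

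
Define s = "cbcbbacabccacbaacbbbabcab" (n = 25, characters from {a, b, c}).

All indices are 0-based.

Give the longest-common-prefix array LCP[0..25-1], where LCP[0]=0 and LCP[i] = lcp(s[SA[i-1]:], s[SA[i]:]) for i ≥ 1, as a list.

[0, 1, 2, 3, 1, 2, 3, 0, 1, 2, 2, 1, 3, 2, 1, 2, 2, 0, 3, 2, 1, 2, 3, 2, 1]

sorted suffixes:
  #0 SA[0]=14  'aacbbbabcab'
  #1 SA[1]=23  'ab'
  #2 SA[2]=20  'abcab'
  #3 SA[3]=7  'abccacbaacbbbabcab'
  #4 SA[4]=5  'acabccacbaacbbbabcab'
  #5 SA[5]=11  'acbaacbbbabcab'
  #6 SA[6]=15  'acbbbabcab'
  #7 SA[7]=24  'b'
  #8 SA[8]=13  'baacbbbabcab'
  #9 SA[9]=19  'babcab'
  #10 SA[10]=4  'bacabccacbaacbbbabcab'
  #11 SA[11]=18  'bbabcab'
  #12 SA[12]=3  'bbacabccacbaacbbbabcab'
  #13 SA[13]=17  'bbbabcab'
  #14 SA[14]=21  'bcab'
  #15 SA[15]=1  'bcbbacabccacbaacbbbabcab'
  #16 SA[16]=8  'bccacbaacbbbabcab'
  #17 SA[17]=22  'cab'
  #18 SA[18]=6  'cabccacbaacbbbabcab'
  #19 SA[19]=10  'cacbaacbbbabcab'
  #20 SA[20]=12  'cbaacbbbabcab'
  #21 SA[21]=2  'cbbacabccacbaacbbbabcab'
  #22 SA[22]=16  'cbbbabcab'
  #23 SA[23]=0  'cbcbbacabccacbaacbbbabcab'
  #24 SA[24]=9  'ccacbaacbbbabcab'

SA = [14, 23, 20, 7, 5, 11, 15, 24, 13, 19, 4, 18, 3, 17, 21, 1, 8, 22, 6, 10, 12, 2, 16, 0, 9]
i: (SA[i-1],SA[i]) lcp shared
  1: (14,23) 1 'a'
  2: (23,20) 2 'ab'
  3: (20,7) 3 'abc'
  4: (7,5) 1 'a'
  5: (5,11) 2 'ac'
  6: (11,15) 3 'acb'
  7: (15,24) 0 ''
  8: (24,13) 1 'b'
  9: (13,19) 2 'ba'
  10: (19,4) 2 'ba'
  11: (4,18) 1 'b'
  12: (18,3) 3 'bba'
  13: (3,17) 2 'bb'
  14: (17,21) 1 'b'
  15: (21,1) 2 'bc'
  16: (1,8) 2 'bc'
  17: (8,22) 0 ''
  18: (22,6) 3 'cab'
  19: (6,10) 2 'ca'
  20: (10,12) 1 'c'
  21: (12,2) 2 'cb'
  22: (2,16) 3 'cbb'
  23: (16,0) 2 'cb'
  24: (0,9) 1 'c'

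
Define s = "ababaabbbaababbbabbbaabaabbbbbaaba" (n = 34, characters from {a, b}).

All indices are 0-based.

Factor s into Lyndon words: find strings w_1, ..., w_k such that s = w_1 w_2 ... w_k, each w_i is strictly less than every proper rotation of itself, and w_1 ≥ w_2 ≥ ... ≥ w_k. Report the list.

["ab", "ab", "aabbb", "aababbbabbb", "aabaabbbbb", "aab", "a"]

emit factor 1: 'ab' (i=0, period=2)
emit factor 2: 'ab' (i=2, period=2)
emit factor 3: 'aabbb' (i=4, period=5)
emit factor 4: 'aababbbabbb' (i=9, period=11)
emit factor 5: 'aabaabbbbb' (i=20, period=10)
emit factor 6: 'aab' (i=30, period=3)
emit factor 7: 'a' (i=33, period=1)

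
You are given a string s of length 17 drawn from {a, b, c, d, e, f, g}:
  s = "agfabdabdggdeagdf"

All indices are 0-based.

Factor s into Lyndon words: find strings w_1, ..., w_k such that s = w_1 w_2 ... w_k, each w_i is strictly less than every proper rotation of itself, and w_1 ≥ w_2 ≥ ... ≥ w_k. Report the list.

emit factor 1: 'agf' (i=0, period=3)
emit factor 2: 'abdabdggdeagdf' (i=3, period=14)

["agf", "abdabdggdeagdf"]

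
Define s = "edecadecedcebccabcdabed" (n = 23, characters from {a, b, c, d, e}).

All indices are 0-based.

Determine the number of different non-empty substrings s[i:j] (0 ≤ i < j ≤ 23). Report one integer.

rank→(start, suffix):
  0 → (15, 'abcdabed')
  1 → (19, 'abed')
  2 → (4, 'adecedcebccabcdabed')
  3 → (12, 'bccabcdabed')
  4 → (16, 'bcdabed')
  5 → (20, 'bed')
  6 → (14, 'cabcdabed')
  7 → (3, 'cadecedcebccabcdabed')
  8 → (13, 'ccabcdabed')
  9 → (17, 'cdabed')
  10 → (10, 'cebccabcdabed')
  11 → (7, 'cedcebccabcdabed')
  12 → (22, 'd')
  13 → (18, 'dabed')
  14 → (9, 'dcebccabcdabed')
  15 → (1, 'decadecedcebccabcdabed')
  16 → (5, 'decedcebccabcdabed')
  17 → (11, 'ebccabcdabed')
  18 → (2, 'ecadecedcebccabcdabed')
  19 → (6, 'ecedcebccabcdabed')
  20 → (21, 'ed')
  21 → (8, 'edcebccabcdabed')
  22 → (0, 'edecadecedcebccabcdabed')

SA = [15, 19, 4, 12, 16, 20, 14, 3, 13, 17, 10, 7, 22, 18, 9, 1, 5, 11, 2, 6, 21, 8, 0]
i: (SA[i-1],SA[i]) lcp shared
  1: (15,19) 2 'ab'
  2: (19,4) 1 'a'
  3: (4,12) 0 ''
  4: (12,16) 2 'bc'
  5: (16,20) 1 'b'
  6: (20,14) 0 ''
  7: (14,3) 2 'ca'
  8: (3,13) 1 'c'
  9: (13,17) 1 'c'
  10: (17,10) 1 'c'
  11: (10,7) 2 'ce'
  12: (7,22) 0 ''
  13: (22,18) 1 'd'
  14: (18,9) 1 'd'
  15: (9,1) 1 'd'
  16: (1,5) 3 'dec'
  17: (5,11) 0 ''
  18: (11,2) 1 'e'
  19: (2,6) 2 'ec'
  20: (6,21) 1 'e'
  21: (21,8) 2 'ed'
  22: (8,0) 2 'ed'

n(n+1)/2 = 23·24/2 = 276
Σ LCP = 0 + 2 + 1 + 0 + 2 + 1 + 0 + 2 + 1 + 1 + 1 + 2 + 0 + 1 + 1 + 1 + 3 + 0 + 1 + 2 + 1 + 2 + 2 = 27
distinct = 276 − 27 = 249

249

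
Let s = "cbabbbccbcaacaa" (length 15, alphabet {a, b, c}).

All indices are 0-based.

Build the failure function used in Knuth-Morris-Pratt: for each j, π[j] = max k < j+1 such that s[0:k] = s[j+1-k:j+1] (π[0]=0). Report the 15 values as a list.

[0, 0, 0, 0, 0, 0, 1, 1, 2, 1, 0, 0, 1, 0, 0]

π[0] = 0
j=1 s[j]='b': π[1]=0 (border '')
j=2 s[j]='a': π[2]=0 (border '')
j=3 s[j]='b': π[3]=0 (border '')
j=4 s[j]='b': π[4]=0 (border '')
j=5 s[j]='b': π[5]=0 (border '')
j=6 s[j]='c': π[6]=1 (border 'c')
j=7 s[j]='c': k: 1→0; π[7]=1 (border 'c')
j=8 s[j]='b': π[8]=2 (border 'cb')
j=9 s[j]='c': k: 2→0; π[9]=1 (border 'c')
j=10 s[j]='a': k: 1→0; π[10]=0 (border '')
j=11 s[j]='a': π[11]=0 (border '')
j=12 s[j]='c': π[12]=1 (border 'c')
j=13 s[j]='a': k: 1→0; π[13]=0 (border '')
j=14 s[j]='a': π[14]=0 (border '')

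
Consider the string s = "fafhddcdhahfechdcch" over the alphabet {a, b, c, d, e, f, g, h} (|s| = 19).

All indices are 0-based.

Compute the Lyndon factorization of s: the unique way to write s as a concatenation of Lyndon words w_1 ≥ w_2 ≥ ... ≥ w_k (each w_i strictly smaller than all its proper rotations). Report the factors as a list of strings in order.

["f", "afhddcdhahfechdcch"]

emit factor 1: 'f' (i=0, period=1)
emit factor 2: 'afhddcdhahfechdcch' (i=1, period=18)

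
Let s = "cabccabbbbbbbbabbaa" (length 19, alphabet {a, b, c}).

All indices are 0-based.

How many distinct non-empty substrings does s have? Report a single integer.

rank | idx | suffix
   0 |  18 | a
   1 |  17 | aa
   2 |  14 | abbaa
   3 |   5 | abbbbbbbbabbaa
   4 |   1 | abccabbbbbbbbabbaa
   5 |  16 | baa
   6 |  13 | babbaa
   7 |  15 | bbaa
   8 |  12 | bbabbaa
   9 |  11 | bbbabbaa
  10 |  10 | bbbbabbaa
  11 |   9 | bbbbbabbaa
  12 |   8 | bbbbbbabbaa
  13 |   7 | bbbbbbbabbaa
  14 |   6 | bbbbbbbbabbaa
  15 |   2 | bccabbbbbbbbabbaa
  16 |   4 | cabbbbbbbbabbaa
  17 |   0 | cabccabbbbbbbbabbaa
  18 |   3 | ccabbbbbbbbabbaa

SA = [18, 17, 14, 5, 1, 16, 13, 15, 12, 11, 10, 9, 8, 7, 6, 2, 4, 0, 3]
i: (SA[i-1],SA[i]) lcp shared
  1: (18,17) 1 'a'
  2: (17,14) 1 'a'
  3: (14,5) 3 'abb'
  4: (5,1) 2 'ab'
  5: (1,16) 0 ''
  6: (16,13) 2 'ba'
  7: (13,15) 1 'b'
  8: (15,12) 3 'bba'
  9: (12,11) 2 'bb'
  10: (11,10) 3 'bbb'
  11: (10,9) 4 'bbbb'
  12: (9,8) 5 'bbbbb'
  13: (8,7) 6 'bbbbbb'
  14: (7,6) 7 'bbbbbbb'
  15: (6,2) 1 'b'
  16: (2,4) 0 ''
  17: (4,0) 3 'cab'
  18: (0,3) 1 'c'

n(n+1)/2 = 19·20/2 = 190
Σ LCP = 0 + 1 + 1 + 3 + 2 + 0 + 2 + 1 + 3 + 2 + 3 + 4 + 5 + 6 + 7 + 1 + 0 + 3 + 1 = 45
distinct = 190 − 45 = 145

145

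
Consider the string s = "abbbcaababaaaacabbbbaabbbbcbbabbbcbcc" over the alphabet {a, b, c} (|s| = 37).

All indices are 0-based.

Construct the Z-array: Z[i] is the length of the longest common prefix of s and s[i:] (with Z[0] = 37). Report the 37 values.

[37, 0, 0, 0, 0, 1, 2, 0, 2, 0, 1, 1, 1, 1, 0, 4, 0, 0, 0, 0, 1, 4, 0, 0, 0, 0, 0, 0, 0, 5, 0, 0, 0, 0, 0, 0, 0]

Z[0]=37
i=1: fresh scan; Z[1]=0
i=2: fresh scan; Z[2]=0
i=3: fresh scan; Z[3]=0
i=4: fresh scan; Z[4]=0
i=5: fresh scan; Z[5]=1 scan→box=[5,6)
i=6: fresh scan; Z[6]=2 scan→box=[6,8)
i=7: min(r-i=1, Z[1]=0)=0; Z[7]=0
i=8: fresh scan; Z[8]=2 scan→box=[8,10)
i=9: min(r-i=1, Z[1]=0)=0; Z[9]=0
i=10: fresh scan; Z[10]=1 scan→box=[10,11)
i=11: fresh scan; Z[11]=1 scan→box=[11,12)
i=12: fresh scan; Z[12]=1 scan→box=[12,13)
i=13: fresh scan; Z[13]=1 scan→box=[13,14)
i=14: fresh scan; Z[14]=0
i=15: fresh scan; Z[15]=4 scan→box=[15,19)
i=16: min(r-i=3, Z[1]=0)=0; Z[16]=0
i=17: min(r-i=2, Z[2]=0)=0; Z[17]=0
i=18: min(r-i=1, Z[3]=0)=0; Z[18]=0
i=19: fresh scan; Z[19]=0
i=20: fresh scan; Z[20]=1 scan→box=[20,21)
i=21: fresh scan; Z[21]=4 scan→box=[21,25)
i=22: min(r-i=3, Z[1]=0)=0; Z[22]=0
i=23: min(r-i=2, Z[2]=0)=0; Z[23]=0
i=24: min(r-i=1, Z[3]=0)=0; Z[24]=0
i=25: fresh scan; Z[25]=0
i=26: fresh scan; Z[26]=0
i=27: fresh scan; Z[27]=0
i=28: fresh scan; Z[28]=0
i=29: fresh scan; Z[29]=5 scan→box=[29,34)
i=30: min(r-i=4, Z[1]=0)=0; Z[30]=0
i=31: min(r-i=3, Z[2]=0)=0; Z[31]=0
i=32: min(r-i=2, Z[3]=0)=0; Z[32]=0
i=33: min(r-i=1, Z[4]=0)=0; Z[33]=0
i=34: fresh scan; Z[34]=0
i=35: fresh scan; Z[35]=0
i=36: fresh scan; Z[36]=0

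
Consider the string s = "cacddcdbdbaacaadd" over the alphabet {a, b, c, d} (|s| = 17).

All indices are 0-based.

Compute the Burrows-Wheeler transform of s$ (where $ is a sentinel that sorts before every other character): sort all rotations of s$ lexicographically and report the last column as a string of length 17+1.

rank  rotation            last
    0  $cacddcdbdbaacaadd  d
    1  aacaadd$cacddcdbdb  b
    2  aadd$cacddcdbdbaac  c
    3  acaadd$cacddcdbdba  a
    4  acddcdbdbaacaadd$c  c
    5  add$cacddcdbdbaaca  a
    6  baacaadd$cacddcdbd  d
    7  bdbaacaadd$cacddcd  d
    8  caadd$cacddcdbdbaa  a
    9  cacddcdbdbaacaadd$  $
   10  cdbdbaacaadd$cacdd  d
   11  cddcdbdbaacaadd$ca  a
   12  d$cacddcdbdbaacaad  d
   13  dbaacaadd$cacddcdb  b
   14  dbdbaacaadd$cacddc  c
   15  dcdbdbaacaadd$cacd  d
   16  dd$cacddcdbdbaacaa  a
   17  ddcdbdbaacaadd$cac  c

dbcacadda$dadbcdac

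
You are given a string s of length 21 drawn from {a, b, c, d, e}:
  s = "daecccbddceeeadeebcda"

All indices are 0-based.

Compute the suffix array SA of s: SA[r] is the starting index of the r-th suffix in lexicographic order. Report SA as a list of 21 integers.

[20, 13, 1, 17, 6, 5, 4, 3, 18, 9, 19, 0, 8, 7, 14, 12, 16, 2, 11, 15, 10]

rank | idx | suffix
   0 |  20 | a
   1 |  13 | adeebcda
   2 |   1 | aecccbddceeeadeebcda
   3 |  17 | bcda
   4 |   6 | bddceeeadeebcda
   5 |   5 | cbddceeeadeebcda
   6 |   4 | ccbddceeeadeebcda
   7 |   3 | cccbddceeeadeebcda
   8 |  18 | cda
   9 |   9 | ceeeadeebcda
  10 |  19 | da
  11 |   0 | daecccbddceeeadeebcda
  12 |   8 | dceeeadeebcda
  13 |   7 | ddceeeadeebcda
  14 |  14 | deebcda
  15 |  12 | eadeebcda
  16 |  16 | ebcda
  17 |   2 | ecccbddceeeadeebcda
  18 |  11 | eeadeebcda
  19 |  15 | eebcda
  20 |  10 | eeeadeebcda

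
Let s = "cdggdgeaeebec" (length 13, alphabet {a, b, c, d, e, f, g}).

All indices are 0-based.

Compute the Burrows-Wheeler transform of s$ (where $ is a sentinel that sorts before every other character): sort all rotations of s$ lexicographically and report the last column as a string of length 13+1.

rank  rotation        last
    0  $cdggdgeaeebec  c
    1  aeebec$cdggdge  e
    2  bec$cdggdgeaee  e
    3  c$cdggdgeaeebe  e
    4  cdggdgeaeebec$  $
    5  dgeaeebec$cdgg  g
    6  dggdgeaeebec$c  c
    7  eaeebec$cdggdg  g
    8  ebec$cdggdgeae  e
    9  ec$cdggdgeaeeb  b
   10  eebec$cdggdgea  a
   11  gdgeaeebec$cdg  g
   12  geaeebec$cdggd  d
   13  ggdgeaeebec$cd  d

ceee$gcgebagdd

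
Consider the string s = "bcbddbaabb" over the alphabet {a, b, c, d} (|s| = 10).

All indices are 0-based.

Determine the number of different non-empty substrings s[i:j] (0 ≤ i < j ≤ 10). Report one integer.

rank→(start, suffix):
  0 → (6, 'aabb')
  1 → (7, 'abb')
  2 → (9, 'b')
  3 → (5, 'baabb')
  4 → (8, 'bb')
  5 → (0, 'bcbddbaabb')
  6 → (2, 'bddbaabb')
  7 → (1, 'cbddbaabb')
  8 → (4, 'dbaabb')
  9 → (3, 'ddbaabb')

SA = [6, 7, 9, 5, 8, 0, 2, 1, 4, 3]
[i] adj suffixes → lcp
  [1] 6/7 → 1 ('a')
  [2] 7/9 → 0 ('')
  [3] 9/5 → 1 ('b')
  [4] 5/8 → 1 ('b')
  [5] 8/0 → 1 ('b')
  [6] 0/2 → 1 ('b')
  [7] 2/1 → 0 ('')
  [8] 1/4 → 0 ('')
  [9] 4/3 → 1 ('d')

n(n+1)/2 = 10·11/2 = 55
Σ LCP = 0 + 1 + 0 + 1 + 1 + 1 + 1 + 0 + 0 + 1 = 6
distinct = 55 − 6 = 49

49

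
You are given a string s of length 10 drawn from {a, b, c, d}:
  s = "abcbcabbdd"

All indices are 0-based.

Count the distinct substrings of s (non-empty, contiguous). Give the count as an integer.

rank | idx | suffix
   0 |   5 | abbdd
   1 |   0 | abcbcabbdd
   2 |   6 | bbdd
   3 |   3 | bcabbdd
   4 |   1 | bcbcabbdd
   5 |   7 | bdd
   6 |   4 | cabbdd
   7 |   2 | cbcabbdd
   8 |   9 | d
   9 |   8 | dd

SA = [5, 0, 6, 3, 1, 7, 4, 2, 9, 8]
[i] adj suffixes → lcp
  [1] 5/0 → 2 ('ab')
  [2] 0/6 → 0 ('')
  [3] 6/3 → 1 ('b')
  [4] 3/1 → 2 ('bc')
  [5] 1/7 → 1 ('b')
  [6] 7/4 → 0 ('')
  [7] 4/2 → 1 ('c')
  [8] 2/9 → 0 ('')
  [9] 9/8 → 1 ('d')

n(n+1)/2 = 10·11/2 = 55
Σ LCP = 0 + 2 + 0 + 1 + 2 + 1 + 0 + 1 + 0 + 1 = 8
distinct = 55 − 8 = 47

47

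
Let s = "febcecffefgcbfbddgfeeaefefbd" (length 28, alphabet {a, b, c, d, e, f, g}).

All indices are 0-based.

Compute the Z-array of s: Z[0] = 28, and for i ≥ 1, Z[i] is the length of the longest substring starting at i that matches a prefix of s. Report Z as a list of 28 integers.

[28, 0, 0, 0, 0, 0, 1, 2, 0, 1, 0, 0, 0, 1, 0, 0, 0, 0, 2, 0, 0, 0, 0, 2, 0, 1, 0, 0]

Z[0]=28
i=1: i≥r, start 0; Z[1]=0
i=2: i≥r, start 0; Z[2]=0
i=3: i≥r, start 0; Z[3]=0
i=4: i≥r, start 0; Z[4]=0
i=5: i≥r, start 0; Z[5]=0
i=6: i≥r, start 0; Z[6]=1 extend→box=[6,7)
i=7: i≥r, start 0; Z[7]=2 extend→box=[7,9)
i=8: min(r-i=1, Z[1]=0)=0; Z[8]=0
i=9: i≥r, start 0; Z[9]=1 extend→box=[9,10)
i=10: i≥r, start 0; Z[10]=0
i=11: i≥r, start 0; Z[11]=0
i=12: i≥r, start 0; Z[12]=0
i=13: i≥r, start 0; Z[13]=1 extend→box=[13,14)
i=14: i≥r, start 0; Z[14]=0
i=15: i≥r, start 0; Z[15]=0
i=16: i≥r, start 0; Z[16]=0
i=17: i≥r, start 0; Z[17]=0
i=18: i≥r, start 0; Z[18]=2 extend→box=[18,20)
i=19: min(r-i=1, Z[1]=0)=0; Z[19]=0
i=20: i≥r, start 0; Z[20]=0
i=21: i≥r, start 0; Z[21]=0
i=22: i≥r, start 0; Z[22]=0
i=23: i≥r, start 0; Z[23]=2 extend→box=[23,25)
i=24: min(r-i=1, Z[1]=0)=0; Z[24]=0
i=25: i≥r, start 0; Z[25]=1 extend→box=[25,26)
i=26: i≥r, start 0; Z[26]=0
i=27: i≥r, start 0; Z[27]=0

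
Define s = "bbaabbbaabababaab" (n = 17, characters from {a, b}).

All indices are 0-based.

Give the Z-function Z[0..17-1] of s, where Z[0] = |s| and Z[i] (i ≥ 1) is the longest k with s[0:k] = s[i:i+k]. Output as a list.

[17, 1, 0, 0, 2, 5, 1, 0, 0, 1, 0, 1, 0, 1, 0, 0, 1]

Z[0]=17
i=1: i≥r, start 0; Z[1]=1 grow→box=[1,2)
i=2: i≥r, start 0; Z[2]=0
i=3: i≥r, start 0; Z[3]=0
i=4: i≥r, start 0; Z[4]=2 grow→box=[4,6)
i=5: min(r-i=1, Z[1]=1)=1; Z[5]=5 grow→box=[5,10)
i=6: min(r-i=4, Z[1]=1)=1; Z[6]=1
i=7: min(r-i=3, Z[2]=0)=0; Z[7]=0
i=8: min(r-i=2, Z[3]=0)=0; Z[8]=0
i=9: min(r-i=1, Z[4]=2)=1; Z[9]=1
i=10: i≥r, start 0; Z[10]=0
i=11: i≥r, start 0; Z[11]=1 grow→box=[11,12)
i=12: i≥r, start 0; Z[12]=0
i=13: i≥r, start 0; Z[13]=1 grow→box=[13,14)
i=14: i≥r, start 0; Z[14]=0
i=15: i≥r, start 0; Z[15]=0
i=16: i≥r, start 0; Z[16]=1 grow→box=[16,17)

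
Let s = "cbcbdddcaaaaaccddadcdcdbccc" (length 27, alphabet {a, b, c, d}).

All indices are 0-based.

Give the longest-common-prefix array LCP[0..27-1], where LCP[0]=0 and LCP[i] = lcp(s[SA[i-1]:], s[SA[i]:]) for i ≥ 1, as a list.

rank→(start, suffix):
  0 → (8, 'aaaaaccddadcdcdbccc')
  1 → (9, 'aaaaccddadcdcdbccc')
  2 → (10, 'aaaccddadcdcdbccc')
  3 → (11, 'aaccddadcdcdbccc')
  4 → (12, 'accddadcdcdbccc')
  5 → (17, 'adcdcdbccc')
  6 → (1, 'bcbdddcaaaaaccddadcdcdbccc')
  7 → (23, 'bccc')
  8 → (3, 'bdddcaaaaaccddadcdcdbccc')
  9 → (26, 'c')
  10 → (7, 'caaaaaccddadcdcdbccc')
  11 → (0, 'cbcbdddcaaaaaccddadcdcdbccc')
  12 → (2, 'cbdddcaaaaaccddadcdcdbccc')
  13 → (25, 'cc')
  14 → (24, 'ccc')
  15 → (13, 'ccddadcdcdbccc')
  16 → (21, 'cdbccc')
  17 → (19, 'cdcdbccc')
  18 → (14, 'cddadcdcdbccc')
  19 → (16, 'dadcdcdbccc')
  20 → (22, 'dbccc')
  21 → (6, 'dcaaaaaccddadcdcdbccc')
  22 → (20, 'dcdbccc')
  23 → (18, 'dcdcdbccc')
  24 → (15, 'ddadcdcdbccc')
  25 → (5, 'ddcaaaaaccddadcdcdbccc')
  26 → (4, 'dddcaaaaaccddadcdcdbccc')

SA = [8, 9, 10, 11, 12, 17, 1, 23, 3, 26, 7, 0, 2, 25, 24, 13, 21, 19, 14, 16, 22, 6, 20, 18, 15, 5, 4]
i: (SA[i-1],SA[i]) lcp shared
  1: (8,9) 4 'aaaa'
  2: (9,10) 3 'aaa'
  3: (10,11) 2 'aa'
  4: (11,12) 1 'a'
  5: (12,17) 1 'a'
  6: (17,1) 0 ''
  7: (1,23) 2 'bc'
  8: (23,3) 1 'b'
  9: (3,26) 0 ''
  10: (26,7) 1 'c'
  11: (7,0) 1 'c'
  12: (0,2) 2 'cb'
  13: (2,25) 1 'c'
  14: (25,24) 2 'cc'
  15: (24,13) 2 'cc'
  16: (13,21) 1 'c'
  17: (21,19) 2 'cd'
  18: (19,14) 2 'cd'
  19: (14,16) 0 ''
  20: (16,22) 1 'd'
  21: (22,6) 1 'd'
  22: (6,20) 2 'dc'
  23: (20,18) 3 'dcd'
  24: (18,15) 1 'd'
  25: (15,5) 2 'dd'
  26: (5,4) 2 'dd'

[0, 4, 3, 2, 1, 1, 0, 2, 1, 0, 1, 1, 2, 1, 2, 2, 1, 2, 2, 0, 1, 1, 2, 3, 1, 2, 2]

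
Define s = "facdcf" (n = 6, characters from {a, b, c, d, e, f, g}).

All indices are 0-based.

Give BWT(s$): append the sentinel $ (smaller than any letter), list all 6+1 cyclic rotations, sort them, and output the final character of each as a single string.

ffadcc$

rank  rotation last
    0  $facdcf  f
    1  acdcf$f  f
    2  cdcf$fa  a
    3  cf$facd  d
    4  dcf$fac  c
    5  f$facdc  c
    6  facdcf$  $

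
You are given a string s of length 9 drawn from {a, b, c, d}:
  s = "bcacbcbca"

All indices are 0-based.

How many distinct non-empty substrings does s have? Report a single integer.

rank | idx | suffix
   0 |   8 | a
   1 |   2 | acbcbca
   2 |   6 | bca
   3 |   0 | bcacbcbca
   4 |   4 | bcbca
   5 |   7 | ca
   6 |   1 | cacbcbca
   7 |   5 | cbca
   8 |   3 | cbcbca

SA = [8, 2, 6, 0, 4, 7, 1, 5, 3]
rank  pair      lcp
   1  s[8:],s[2:]  1  'a'
   2  s[2:],s[6:]  0  ''
   3  s[6:],s[0:]  3  'bca'
   4  s[0:],s[4:]  2  'bc'
   5  s[4:],s[7:]  0  ''
   6  s[7:],s[1:]  2  'ca'
   7  s[1:],s[5:]  1  'c'
   8  s[5:],s[3:]  3  'cbc'

n(n+1)/2 = 9·10/2 = 45
Σ LCP = 0 + 1 + 0 + 3 + 2 + 0 + 2 + 1 + 3 = 12
distinct = 45 − 12 = 33

33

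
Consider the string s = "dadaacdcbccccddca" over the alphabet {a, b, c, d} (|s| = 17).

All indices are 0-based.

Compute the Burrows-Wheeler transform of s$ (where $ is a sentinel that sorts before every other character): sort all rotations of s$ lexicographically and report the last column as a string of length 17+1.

acdadcddbccaca$dcc

rank  rotation            last
    0  $dadaacdcbccccddca  a
    1  a$dadaacdcbccccddc  c
    2  aacdcbccccddca$dad  d
    3  acdcbccccddca$dada  a
    4  adaacdcbccccddca$d  d
    5  bccccddca$dadaacdc  c
    6  ca$dadaacdcbccccdd  d
    7  cbccccddca$dadaacd  d
    8  ccccddca$dadaacdcb  b
    9  cccddca$dadaacdcbc  c
   10  ccddca$dadaacdcbcc  c
   11  cdcbccccddca$dadaa  a
   12  cddca$dadaacdcbccc  c
   13  daacdcbccccddca$da  a
   14  dadaacdcbccccddca$  $
   15  dca$dadaacdcbccccd  d
   16  dcbccccddca$dadaac  c
   17  ddca$dadaacdcbcccc  c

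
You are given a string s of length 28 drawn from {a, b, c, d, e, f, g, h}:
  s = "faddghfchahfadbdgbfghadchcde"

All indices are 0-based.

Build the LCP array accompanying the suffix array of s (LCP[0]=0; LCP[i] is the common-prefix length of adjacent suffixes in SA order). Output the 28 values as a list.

sorted suffixes:
  #0 SA[0]=12  'adbdgbfghadchcde'
  #1 SA[1]=21  'adchcde'
  #2 SA[2]=1  'addghfchahfadbdgbfghadchcde'
  #3 SA[3]=9  'ahfadbdgbfghadchcde'
  #4 SA[4]=14  'bdgbfghadchcde'
  #5 SA[5]=17  'bfghadchcde'
  #6 SA[6]=25  'cde'
  #7 SA[7]=7  'chahfadbdgbfghadchcde'
  #8 SA[8]=23  'chcde'
  #9 SA[9]=13  'dbdgbfghadchcde'
  #10 SA[10]=22  'dchcde'
  #11 SA[11]=2  'ddghfchahfadbdgbfghadchcde'
  #12 SA[12]=26  'de'
  #13 SA[13]=15  'dgbfghadchcde'
  #14 SA[14]=3  'dghfchahfadbdgbfghadchcde'
  #15 SA[15]=27  'e'
  #16 SA[16]=11  'fadbdgbfghadchcde'
  #17 SA[17]=0  'faddghfchahfadbdgbfghadchcde'
  #18 SA[18]=6  'fchahfadbdgbfghadchcde'
  #19 SA[19]=18  'fghadchcde'
  #20 SA[20]=16  'gbfghadchcde'
  #21 SA[21]=19  'ghadchcde'
  #22 SA[22]=4  'ghfchahfadbdgbfghadchcde'
  #23 SA[23]=20  'hadchcde'
  #24 SA[24]=8  'hahfadbdgbfghadchcde'
  #25 SA[25]=24  'hcde'
  #26 SA[26]=10  'hfadbdgbfghadchcde'
  #27 SA[27]=5  'hfchahfadbdgbfghadchcde'

SA = [12, 21, 1, 9, 14, 17, 25, 7, 23, 13, 22, 2, 26, 15, 3, 27, 11, 0, 6, 18, 16, 19, 4, 20, 8, 24, 10, 5]
[i] adj suffixes → lcp
  [1] 12/21 → 2 ('ad')
  [2] 21/1 → 2 ('ad')
  [3] 1/9 → 1 ('a')
  [4] 9/14 → 0 ('')
  [5] 14/17 → 1 ('b')
  [6] 17/25 → 0 ('')
  [7] 25/7 → 1 ('c')
  [8] 7/23 → 2 ('ch')
  [9] 23/13 → 0 ('')
  [10] 13/22 → 1 ('d')
  [11] 22/2 → 1 ('d')
  [12] 2/26 → 1 ('d')
  [13] 26/15 → 1 ('d')
  [14] 15/3 → 2 ('dg')
  [15] 3/27 → 0 ('')
  [16] 27/11 → 0 ('')
  [17] 11/0 → 3 ('fad')
  [18] 0/6 → 1 ('f')
  [19] 6/18 → 1 ('f')
  [20] 18/16 → 0 ('')
  [21] 16/19 → 1 ('g')
  [22] 19/4 → 2 ('gh')
  [23] 4/20 → 0 ('')
  [24] 20/8 → 2 ('ha')
  [25] 8/24 → 1 ('h')
  [26] 24/10 → 1 ('h')
  [27] 10/5 → 2 ('hf')

[0, 2, 2, 1, 0, 1, 0, 1, 2, 0, 1, 1, 1, 1, 2, 0, 0, 3, 1, 1, 0, 1, 2, 0, 2, 1, 1, 2]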